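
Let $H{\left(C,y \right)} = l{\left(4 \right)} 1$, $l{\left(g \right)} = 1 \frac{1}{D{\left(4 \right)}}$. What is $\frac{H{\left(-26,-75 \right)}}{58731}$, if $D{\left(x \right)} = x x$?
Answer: $\frac{1}{939696} \approx 1.0642 \cdot 10^{-6}$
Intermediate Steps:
$D{\left(x \right)} = x^{2}$
$l{\left(g \right)} = \frac{1}{16}$ ($l{\left(g \right)} = 1 \frac{1}{4^{2}} = 1 \cdot \frac{1}{16} = \frac{1}{16}$)
$H{\left(C,y \right)} = \frac{1}{16}$ ($H{\left(C,y \right)} = \frac{1}{16} \cdot 1 = \frac{1}{16}$)
$\frac{H{\left(-26,-75 \right)}}{58731} = \frac{1}{16 \cdot 58731} = \frac{1}{16} \cdot \frac{1}{58731} = \frac{1}{939696}$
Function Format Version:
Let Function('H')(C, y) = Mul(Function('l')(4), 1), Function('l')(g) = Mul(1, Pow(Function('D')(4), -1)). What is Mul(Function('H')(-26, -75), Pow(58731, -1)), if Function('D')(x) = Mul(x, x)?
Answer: Rational(1, 939696) ≈ 1.0642e-6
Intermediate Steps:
Function('D')(x) = Pow(x, 2)
Function('l')(g) = Rational(1, 16) (Function('l')(g) = Mul(1, Pow(Pow(4, 2), -1)) = Mul(1, Pow(16, -1)) = Mul(1, Rational(1, 16)) = Rational(1, 16))
Function('H')(C, y) = Rational(1, 16) (Function('H')(C, y) = Mul(Rational(1, 16), 1) = Rational(1, 16))
Mul(Function('H')(-26, -75), Pow(58731, -1)) = Mul(Rational(1, 16), Pow(58731, -1)) = Mul(Rational(1, 16), Rational(1, 58731)) = Rational(1, 939696)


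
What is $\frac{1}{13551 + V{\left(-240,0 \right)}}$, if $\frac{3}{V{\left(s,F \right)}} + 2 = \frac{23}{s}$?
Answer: $\frac{503}{6815433} \approx 7.3803 \cdot 10^{-5}$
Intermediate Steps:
$V{\left(s,F \right)} = \frac{3}{-2 + \frac{23}{s}}$
$\frac{1}{13551 + V{\left(-240,0 \right)}} = \frac{1}{13551 - - \frac{720}{-23 + 2 \left(-240\right)}} = \frac{1}{13551 - - \frac{720}{-23 - 480}} = \frac{1}{13551 - - \frac{720}{-503}} = \frac{1}{13551 - \left(-720\right) \left(- \frac{1}{503}\right)} = \frac{1}{13551 - \frac{720}{503}} = \frac{1}{\frac{6815433}{503}} = \frac{503}{6815433}$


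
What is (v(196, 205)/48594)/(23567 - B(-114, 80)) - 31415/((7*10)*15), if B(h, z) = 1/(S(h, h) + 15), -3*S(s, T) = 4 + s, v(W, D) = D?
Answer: -26554373491267/887540739540 ≈ -29.919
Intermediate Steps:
S(s, T) = -4/3 - s/3 (S(s, T) = -(4 + s)/3 = -4/3 - s/3)
B(h, z) = 1/(41/3 - h/3) (B(h, z) = 1/((-4/3 - h/3) + 15) = 1/(41/3 - h/3))
(v(196, 205)/48594)/(23567 - B(-114, 80)) - 31415/((7*10)*15) = (205/48594)/(23567 - (-3)/(-41 - 114)) - 31415/((7*10)*15) = (205*(1/48594))/(23567 - (-3)/(-155)) - 31415/(70*15) = 205/(48594*(23567 - (-3)*(-1)/155)) - 31415/1050 = 205/(48594*(23567 - 1*3/155)) - 31415*1/1050 = 205/(48594*(23567 - 3/155)) - 6283/210 = 205/(48594*(3652882/155)) - 6283/210 = (205/48594)*(155/3652882) - 6283/210 = 31775/177508147908 - 6283/210 = -26554373491267/887540739540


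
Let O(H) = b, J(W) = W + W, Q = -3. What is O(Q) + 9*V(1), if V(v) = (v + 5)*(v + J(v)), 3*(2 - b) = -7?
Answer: 499/3 ≈ 166.33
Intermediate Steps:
b = 13/3 (b = 2 - ⅓*(-7) = 2 + 7/3 = 13/3 ≈ 4.3333)
J(W) = 2*W
O(H) = 13/3
V(v) = 3*v*(5 + v) (V(v) = (v + 5)*(v + 2*v) = (5 + v)*(3*v) = 3*v*(5 + v))
O(Q) + 9*V(1) = 13/3 + 9*(3*1*(5 + 1)) = 13/3 + 9*(3*1*6) = 13/3 + 9*18 = 13/3 + 162 = 499/3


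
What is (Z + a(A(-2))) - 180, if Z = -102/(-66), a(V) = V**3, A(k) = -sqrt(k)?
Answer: -1963/11 + 2*I*sqrt(2) ≈ -178.45 + 2.8284*I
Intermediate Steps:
Z = 17/11 (Z = -102*(-1/66) = 17/11 ≈ 1.5455)
(Z + a(A(-2))) - 180 = (17/11 + (-sqrt(-2))**3) - 180 = (17/11 + (-I*sqrt(2))**3) - 180 = (17/11 + 2*I*sqrt(2)) - 180 = -1963/11 + 2*I*sqrt(2)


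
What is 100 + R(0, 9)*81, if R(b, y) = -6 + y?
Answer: 343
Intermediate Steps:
100 + R(0, 9)*81 = 100 + (-6 + 9)*81 = 100 + 3*81 = 100 + 243 = 343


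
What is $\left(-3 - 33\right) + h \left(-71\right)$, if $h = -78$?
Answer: $5502$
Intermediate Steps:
$\left(-3 - 33\right) + h \left(-71\right) = \left(-3 - 33\right) - -5538 = \left(-3 - 33\right) + 5538 = -36 + 5538 = 5502$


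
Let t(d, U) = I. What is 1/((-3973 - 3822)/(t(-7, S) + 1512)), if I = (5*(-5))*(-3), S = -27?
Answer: -1587/7795 ≈ -0.20359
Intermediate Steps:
I = 75 (I = -25*(-3) = 75)
t(d, U) = 75
1/((-3973 - 3822)/(t(-7, S) + 1512)) = 1/((-3973 - 3822)/(75 + 1512)) = 1/(-7795/1587) = -1587/7795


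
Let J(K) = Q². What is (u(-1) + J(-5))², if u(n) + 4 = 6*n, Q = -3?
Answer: 1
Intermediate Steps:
u(n) = -4 + 6*n
J(K) = 9 (J(K) = (-3)² = 9)
(u(-1) + J(-5))² = ((-4 + 6*(-1)) + 9)² = ((-4 - 6) + 9)² = (-10 + 9)² = (-1)² = 1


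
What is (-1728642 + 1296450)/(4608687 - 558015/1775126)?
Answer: -255731752064/2726999853849 ≈ -0.093778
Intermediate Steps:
(-1728642 + 1296450)/(4608687 - 558015/1775126) = -432192/(4608687 - 558015*1/1775126) = -432192/(4608687 - 558015/1775126) = -432192/8180999561547/1775126 = -432192*1775126/8180999561547 = -255731752064/2726999853849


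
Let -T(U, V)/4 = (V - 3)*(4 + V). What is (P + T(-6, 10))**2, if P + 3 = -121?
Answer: 266256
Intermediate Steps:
P = -124 (P = -3 - 121 = -124)
T(U, V) = -4*(-3 + V)*(4 + V) (T(U, V) = -4*(V - 3)*(4 + V) = -4*(-3 + V)*(4 + V))
(P + T(-6, 10))**2 = (-124 + (48 - 4*10 - 4*10**2))**2 = (-124 + (48 - 40 - 4*100))**2 = (-124 + (48 - 40 - 400))**2 = (-124 - 392)**2 = (-516)**2 = 266256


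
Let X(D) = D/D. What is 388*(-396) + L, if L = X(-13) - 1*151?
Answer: -153798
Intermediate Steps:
X(D) = 1
L = -150 (L = 1 - 1*151 = 1 - 151 = -150)
388*(-396) + L = 388*(-396) - 150 = -153648 - 150 = -153798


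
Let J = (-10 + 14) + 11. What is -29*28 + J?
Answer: -797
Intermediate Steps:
J = 15 (J = 4 + 11 = 15)
-29*28 + J = -29*28 + 15 = -812 + 15 = -797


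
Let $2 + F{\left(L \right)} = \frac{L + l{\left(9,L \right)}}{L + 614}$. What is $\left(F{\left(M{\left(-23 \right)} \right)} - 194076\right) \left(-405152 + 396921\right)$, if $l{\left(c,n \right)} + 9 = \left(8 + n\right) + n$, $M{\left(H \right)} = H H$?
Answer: $\frac{1825879174208}{1143} \approx 1.5974 \cdot 10^{9}$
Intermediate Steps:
$M{\left(H \right)} = H^{2}$
$l{\left(c,n \right)} = -1 + 2 n$ ($l{\left(c,n \right)} = -9 + \left(\left(8 + n\right) + n\right) = -9 + \left(8 + 2 n\right) = -1 + 2 n$)
$F{\left(L \right)} = -2 + \frac{-1 + 3 L}{614 + L}$ ($F{\left(L \right)} = -2 + \frac{L + \left(-1 + 2 L\right)}{L + 614} = -2 + \frac{-1 + 3 L}{614 + L}$)
$\left(F{\left(M{\left(-23 \right)} \right)} - 194076\right) \left(-405152 + 396921\right) = \left(\frac{-1229 + \left(-23\right)^{2}}{614 + \left(-23\right)^{2}} - 194076\right) \left(-405152 + 396921\right) = \left(\frac{-1229 + 529}{614 + 529} - 194076\right) \left(-8231\right) = \left(\frac{1}{1143} \left(-700\right) - 194076\right) \left(-8231\right) = \left(- \frac{700}{1143} - 194076\right) \left(-8231\right) = \left(- \frac{221829568}{1143}\right) \left(-8231\right) = \frac{1825879174208}{1143}$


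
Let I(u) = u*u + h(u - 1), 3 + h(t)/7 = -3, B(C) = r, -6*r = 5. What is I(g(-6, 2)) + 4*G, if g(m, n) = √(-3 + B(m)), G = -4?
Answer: -371/6 ≈ -61.833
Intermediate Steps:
r = -⅚ (r = -⅙*5 = -⅚ ≈ -0.83333)
B(C) = -⅚
g(m, n) = I*√138/6 (g(m, n) = √(-3 - ⅚) = √(-23/6) = I*√138/6)
h(t) = -42 (h(t) = -21 + 7*(-3) = -21 - 21 = -42)
I(u) = -42 + u² (I(u) = u*u - 42 = u² - 42 = -42 + u²)
I(g(-6, 2)) + 4*G = (-42 + (I*√138/6)²) + 4*(-4) = (-42 - 23/6) - 16 = -275/6 - 16 = -371/6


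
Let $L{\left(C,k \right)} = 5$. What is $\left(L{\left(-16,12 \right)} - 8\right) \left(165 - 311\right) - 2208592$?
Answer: $-2208154$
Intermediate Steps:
$\left(L{\left(-16,12 \right)} - 8\right) \left(165 - 311\right) - 2208592 = \left(5 - 8\right) \left(165 - 311\right) - 2208592 = - 3 \left(165 - 311\right) - 2208592 = \left(-3\right) \left(-146\right) - 2208592 = 438 - 2208592 = -2208154$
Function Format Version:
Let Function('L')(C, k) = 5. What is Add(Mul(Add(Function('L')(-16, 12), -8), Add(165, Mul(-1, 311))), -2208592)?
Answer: -2208154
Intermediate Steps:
Add(Mul(Add(Function('L')(-16, 12), -8), Add(165, Mul(-1, 311))), -2208592) = Add(Mul(Add(5, -8), Add(165, Mul(-1, 311))), -2208592) = Add(Mul(-3, Add(165, -311)), -2208592) = Add(Mul(-3, -146), -2208592) = Add(438, -2208592) = -2208154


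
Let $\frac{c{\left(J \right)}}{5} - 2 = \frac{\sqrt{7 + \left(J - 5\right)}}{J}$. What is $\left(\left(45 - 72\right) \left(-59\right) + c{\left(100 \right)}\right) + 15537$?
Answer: $17140 + \frac{\sqrt{102}}{20} \approx 17141.0$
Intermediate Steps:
$c{\left(J \right)} = 10 + \frac{5 \sqrt{2 + J}}{J}$ ($c{\left(J \right)} = 10 + 5 \frac{\sqrt{7 + \left(J - 5\right)}}{J} = 10 + 5 \frac{\sqrt{7 + \left(-5 + J\right)}}{J} = 10 + 5 \frac{\sqrt{2 + J}}{J} = 10 + \frac{5 \sqrt{2 + J}}{J}$)
$\left(\left(45 - 72\right) \left(-59\right) + c{\left(100 \right)}\right) + 15537 = \left(\left(45 - 72\right) \left(-59\right) + \left(10 + \frac{5 \sqrt{2 + 100}}{100}\right)\right) + 15537 = \left(\left(-27\right) \left(-59\right) + \left(10 + 5 \cdot \frac{1}{100} \sqrt{102}\right)\right) + 15537 = \left(1593 + \left(10 + \frac{\sqrt{102}}{20}\right)\right) + 15537 = \left(1603 + \frac{\sqrt{102}}{20}\right) + 15537 = 17140 + \frac{\sqrt{102}}{20}$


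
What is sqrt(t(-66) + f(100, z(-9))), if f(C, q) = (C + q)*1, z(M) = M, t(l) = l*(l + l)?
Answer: sqrt(8803) ≈ 93.824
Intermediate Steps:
t(l) = 2*l**2 (t(l) = l*(2*l) = 2*l**2)
f(C, q) = C + q
sqrt(t(-66) + f(100, z(-9))) = sqrt(2*(-66)**2 + (100 - 9)) = sqrt(2*4356 + 91) = sqrt(8712 + 91) = sqrt(8803)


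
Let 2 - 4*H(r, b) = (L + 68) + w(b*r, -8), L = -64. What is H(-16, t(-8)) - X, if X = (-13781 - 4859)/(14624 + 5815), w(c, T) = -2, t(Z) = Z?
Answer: 18640/20439 ≈ 0.91198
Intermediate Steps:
X = -18640/20439 ≈ -0.91198
H(r, b) = 0 (H(r, b) = ½ - ((-64 + 68) - 2)/4 = ½ - (4 - 2)/4 = ½ - ¼*2 = ½ - ½ = 0)
H(-16, t(-8)) - X = 0 - 1*(-18640/20439) = 0 + 18640/20439 = 18640/20439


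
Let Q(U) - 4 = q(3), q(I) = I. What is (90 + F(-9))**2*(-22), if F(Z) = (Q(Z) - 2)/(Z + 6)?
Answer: -1544950/9 ≈ -1.7166e+5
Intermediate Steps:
Q(U) = 7 (Q(U) = 4 + 3 = 7)
F(Z) = 5/(6 + Z) (F(Z) = (7 - 2)/(Z + 6) = 5/(6 + Z))
(90 + F(-9))**2*(-22) = (90 + 5/(6 - 9))**2*(-22) = (90 + 5/(-3))**2*(-22) = (90 + 5*(-1/3))**2*(-22) = (90 - 5/3)**2*(-22) = (265/3)**2*(-22) = (70225/9)*(-22) = -1544950/9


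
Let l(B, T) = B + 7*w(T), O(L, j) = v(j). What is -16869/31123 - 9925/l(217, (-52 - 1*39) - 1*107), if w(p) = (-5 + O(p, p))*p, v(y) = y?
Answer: -202351378/350538349 ≈ -0.57726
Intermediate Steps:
O(L, j) = j
w(p) = p*(-5 + p) (w(p) = (-5 + p)*p = p*(-5 + p))
l(B, T) = B + 7*T*(-5 + T) (l(B, T) = B + 7*(T*(-5 + T)) = B + 7*T*(-5 + T))
-16869/31123 - 9925/l(217, (-52 - 1*39) - 1*107) = -16869/31123 - 9925/(217 + 7*((-52 - 1*39) - 1*107)*(-5 + ((-52 - 1*39) - 1*107))) = -16869*1/31123 - 9925/(217 + 7*((-52 - 39) - 107)*(-5 + ((-52 - 39) - 107))) = -16869/31123 - 9925/(217 + 7*(-91 - 107)*(-5 + (-91 - 107))) = -16869/31123 - 9925/(217 + 7*(-198)*(-5 - 198)) = -16869/31123 - 9925/(217 + 7*(-198)*(-203)) = -16869/31123 - 9925/(217 + 281358) = -16869/31123 - 9925/281575 = -16869/31123 - 9925*1/281575 = -16869/31123 - 397/11263 = -202351378/350538349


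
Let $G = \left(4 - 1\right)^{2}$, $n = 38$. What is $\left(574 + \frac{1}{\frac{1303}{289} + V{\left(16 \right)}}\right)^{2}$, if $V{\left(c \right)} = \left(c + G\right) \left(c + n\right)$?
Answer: $\frac{50487533395764721}{153235451209} \approx 3.2948 \cdot 10^{5}$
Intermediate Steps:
$G = 9$ ($G = 3^{2} = 9$)
$V{\left(c \right)} = \left(9 + c\right) \left(38 + c\right)$ ($V{\left(c \right)} = \left(c + 9\right) \left(c + 38\right) = \left(9 + c\right) \left(38 + c\right)$)
$\left(574 + \frac{1}{\frac{1303}{289} + V{\left(16 \right)}}\right)^{2} = \left(574 + \frac{1}{\frac{1303}{289} + \left(342 + 16^{2} + 47 \cdot 16\right)}\right)^{2} = \left(574 + \frac{1}{1303 \cdot \frac{1}{289} + \left(342 + 256 + 752\right)}\right)^{2} = \left(574 + \frac{1}{\frac{1303}{289} + 1350}\right)^{2} = \left(574 + \frac{1}{\frac{391453}{289}}\right)^{2} = \left(574 + \frac{289}{391453}\right)^{2} = \left(\frac{224694311}{391453}\right)^{2} = \frac{50487533395764721}{153235451209}$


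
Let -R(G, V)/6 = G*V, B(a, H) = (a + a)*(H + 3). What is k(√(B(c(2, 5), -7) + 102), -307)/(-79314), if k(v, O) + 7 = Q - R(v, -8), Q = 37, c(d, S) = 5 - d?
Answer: -5/13219 + 8*√78/13219 ≈ 0.0049666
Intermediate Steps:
B(a, H) = 2*a*(3 + H) (B(a, H) = (2*a)*(3 + H) = 2*a*(3 + H))
R(G, V) = -6*G*V
k(v, O) = 30 - 48*v (k(v, O) = -7 + (37 - (-6)*v*(-8)) = -7 + (37 - 48*v) = 30 - 48*v)
k(√(B(c(2, 5), -7) + 102), -307)/(-79314) = (30 - 48*√(2*(5 - 1*2)*(3 - 7) + 102))/(-79314) = (30 - 48*√(2*(5 - 2)*(-4) + 102))*(-1/79314) = (30 - 48*√(2*3*(-4) + 102))*(-1/79314) = (30 - 48*√(-24 + 102))*(-1/79314) = (30 - 48*√78)*(-1/79314) = -5/13219 + 8*√78/13219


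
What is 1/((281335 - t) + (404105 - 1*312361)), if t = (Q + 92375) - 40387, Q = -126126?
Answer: 1/447217 ≈ 2.2361e-6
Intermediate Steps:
t = -74138 (t = (-126126 + 92375) - 40387 = -33751 - 40387 = -74138)
1/((281335 - t) + (404105 - 1*312361)) = 1/((281335 - 1*(-74138)) + (404105 - 1*312361)) = 1/((281335 + 74138) + (404105 - 312361)) = 1/(355473 + 91744) = 1/447217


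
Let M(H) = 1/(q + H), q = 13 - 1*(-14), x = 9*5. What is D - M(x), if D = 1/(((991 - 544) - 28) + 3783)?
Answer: -2065/151272 ≈ -0.013651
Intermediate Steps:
x = 45
q = 27 (q = 13 + 14 = 27)
D = 1/4202 (D = 1/((447 - 28) + 3783) = 1/(419 + 3783) = 1/4202 ≈ 0.00023798)
M(H) = 1/(27 + H)
D - M(x) = 1/4202 - 1/(27 + 45) = 1/4202 - 1/72 = -2065/151272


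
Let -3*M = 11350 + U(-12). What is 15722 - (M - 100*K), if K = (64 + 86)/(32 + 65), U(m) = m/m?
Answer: 5721149/291 ≈ 19660.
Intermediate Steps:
U(m) = 1
K = 150/97 ≈ 1.5464
M = -11351/3 (M = -(11350 + 1)/3 = -⅓*11351 = -11351/3 ≈ -3783.7)
15722 - (M - 100*K) = 15722 - (-11351/3 - 100*150/97) = 15722 - (-11351/3 - 15000/97) = 15722 - 1*(-1146047/291) = 15722 + 1146047/291 = 5721149/291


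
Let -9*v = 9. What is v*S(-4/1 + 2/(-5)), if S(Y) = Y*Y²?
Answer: 10648/125 ≈ 85.184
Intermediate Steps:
v = -1 (v = -⅑*9 = -1)
S(Y) = Y³
v*S(-4/1 + 2/(-5)) = -(-4/1 + 2/(-5))³ = -(-4*1 + 2*(-⅕))³ = -(-4 - ⅖)³ = -(-22/5)³ = -1*(-10648/125) = 10648/125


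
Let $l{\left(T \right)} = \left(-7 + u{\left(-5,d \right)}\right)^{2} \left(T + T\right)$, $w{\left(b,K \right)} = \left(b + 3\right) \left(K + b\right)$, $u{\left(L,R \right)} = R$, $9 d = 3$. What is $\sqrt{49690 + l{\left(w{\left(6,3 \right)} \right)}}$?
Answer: $\sqrt{56890} \approx 238.52$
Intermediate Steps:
$d = \frac{1}{3}$ ($d = \frac{1}{9} \cdot 3 = \frac{1}{3} \approx 0.33333$)
$w{\left(b,K \right)} = \left(3 + b\right) \left(K + b\right)$
$l{\left(T \right)} = \frac{800 T}{9}$ ($l{\left(T \right)} = \left(-7 + \frac{1}{3}\right)^{2} \left(T + T\right) = \left(- \frac{20}{3}\right)^{2} \cdot 2 T = \frac{400 \cdot 2 T}{9} = \frac{800 T}{9}$)
$\sqrt{49690 + l{\left(w{\left(6,3 \right)} \right)}} = \sqrt{49690 + \frac{800 \left(6^{2} + 3 \cdot 3 + 3 \cdot 6 + 3 \cdot 6\right)}{9}} = \sqrt{49690 + \frac{800 \left(36 + 9 + 18 + 18\right)}{9}} = \sqrt{49690 + \frac{800}{9} \cdot 81} = \sqrt{49690 + 7200} = \sqrt{56890}$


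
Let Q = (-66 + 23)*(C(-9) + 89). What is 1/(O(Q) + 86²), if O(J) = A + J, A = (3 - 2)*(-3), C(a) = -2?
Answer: 1/3652 ≈ 0.00027382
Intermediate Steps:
A = -3 (A = 1*(-3) = -3)
Q = -3741 (Q = (-66 + 23)*(-2 + 89) = -43*87 = -3741)
O(J) = -3 + J
1/(O(Q) + 86²) = 1/((-3 - 3741) + 86²) = 1/(-3744 + 7396) = 1/3652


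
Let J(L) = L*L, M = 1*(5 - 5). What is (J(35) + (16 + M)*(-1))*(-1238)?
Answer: -1496742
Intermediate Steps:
M = 0 (M = 1*0 = 0)
J(L) = L²
(J(35) + (16 + M)*(-1))*(-1238) = (35² + (16 + 0)*(-1))*(-1238) = (1225 + 16*(-1))*(-1238) = (1225 - 16)*(-1238) = 1209*(-1238) = -1496742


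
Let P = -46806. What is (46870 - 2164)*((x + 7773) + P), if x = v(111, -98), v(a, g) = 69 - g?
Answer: -1737543396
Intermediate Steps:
x = 167 (x = 69 - 1*(-98) = 69 + 98 = 167)
(46870 - 2164)*((x + 7773) + P) = (46870 - 2164)*((167 + 7773) - 46806) = 44706*(7940 - 46806) = 44706*(-38866) = -1737543396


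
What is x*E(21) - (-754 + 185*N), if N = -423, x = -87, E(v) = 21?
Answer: 77182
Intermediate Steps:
x*E(21) - (-754 + 185*N) = -87*21 - (-754 + 185*(-423)) = -1827 - (-754 - 78255) = -1827 - 1*(-79009) = -1827 + 79009 = 77182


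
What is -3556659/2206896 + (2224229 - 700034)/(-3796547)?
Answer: -5622254301731/2792861462704 ≈ -2.0131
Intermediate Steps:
-3556659/2206896 + (2224229 - 700034)/(-3796547) = -3556659*1/2206896 + 1524195*(-1/3796547) = -1185553/735632 - 1524195/3796547 = -5622254301731/2792861462704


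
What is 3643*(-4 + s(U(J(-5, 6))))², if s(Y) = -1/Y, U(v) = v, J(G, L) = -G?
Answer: 1606563/25 ≈ 64263.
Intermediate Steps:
3643*(-4 + s(U(J(-5, 6))))² = 3643*(-4 - 1/((-1*(-5))))² = 3643*(-4 - 1/5)² = 3643*(-4 - 1*⅕)² = 3643*(-4 - ⅕)² = 3643*(-21/5)² = 3643*(441/25) = 1606563/25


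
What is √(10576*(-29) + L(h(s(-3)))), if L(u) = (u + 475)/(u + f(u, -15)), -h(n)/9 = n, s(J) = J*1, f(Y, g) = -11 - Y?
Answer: I*√37116706/11 ≈ 553.85*I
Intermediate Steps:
s(J) = J
h(n) = -9*n
L(u) = -475/11 - u/11 (L(u) = (u + 475)/(u + (-11 - u)) = (475 + u)/(-11) = (475 + u)*(-1/11) = -475/11 - u/11)
√(10576*(-29) + L(h(s(-3)))) = √(10576*(-29) + (-475/11 - (-9)*(-3)/11)) = √(-306704 + (-475/11 - 1/11*27)) = √(-306704 + (-475/11 - 27/11)) = √(-306704 - 502/11) = √(-3374246/11) = I*√37116706/11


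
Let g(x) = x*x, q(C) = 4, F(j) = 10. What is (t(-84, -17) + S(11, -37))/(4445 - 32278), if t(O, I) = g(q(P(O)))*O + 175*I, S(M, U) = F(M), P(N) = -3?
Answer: 4309/27833 ≈ 0.15482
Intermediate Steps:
S(M, U) = 10
g(x) = x²
t(O, I) = 16*O + 175*I (t(O, I) = 4²*O + 175*I = 16*O + 175*I)
(t(-84, -17) + S(11, -37))/(4445 - 32278) = ((16*(-84) + 175*(-17)) + 10)/(4445 - 32278) = ((-1344 - 2975) + 10)/(-27833) = (-4319 + 10)*(-1/27833) = -4309*(-1/27833) = 4309/27833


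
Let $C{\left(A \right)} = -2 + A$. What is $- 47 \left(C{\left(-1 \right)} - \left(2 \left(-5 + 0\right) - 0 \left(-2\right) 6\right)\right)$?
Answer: $-329$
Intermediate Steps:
$- 47 \left(C{\left(-1 \right)} - \left(2 \left(-5 + 0\right) - 0 \left(-2\right) 6\right)\right) = - 47 \left(\left(-2 - 1\right) - \left(2 \left(-5 + 0\right) - 0 \left(-2\right) 6\right)\right) = - 47 \left(-3 + \left(\left(-2\right) \left(-5\right) + 0 \cdot 6\right)\right) = - 47 \left(-3 + \left(10 + 0\right)\right) = - 47 \left(-3 + 10\right) = \left(-47\right) 7 = -329$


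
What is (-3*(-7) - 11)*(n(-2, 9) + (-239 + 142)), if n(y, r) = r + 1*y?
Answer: -900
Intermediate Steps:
n(y, r) = r + y
(-3*(-7) - 11)*(n(-2, 9) + (-239 + 142)) = (-3*(-7) - 11)*((9 - 2) + (-239 + 142)) = (21 - 11)*(7 - 97) = 10*(-90) = -900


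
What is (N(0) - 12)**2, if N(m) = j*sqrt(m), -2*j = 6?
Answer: 144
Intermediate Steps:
j = -3 (j = -1/2*6 = -3)
N(m) = -3*sqrt(m)
(N(0) - 12)**2 = (-3*sqrt(0) - 12)**2 = (-3*0 - 12)**2 = (0 - 12)**2 = (-12)**2 = 144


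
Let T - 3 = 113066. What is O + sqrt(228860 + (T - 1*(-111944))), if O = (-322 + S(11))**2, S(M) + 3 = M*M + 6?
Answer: 39204 + sqrt(453873) ≈ 39878.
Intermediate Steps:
T = 113069 (T = 3 + 113066 = 113069)
S(M) = 3 + M**2 (S(M) = -3 + (M*M + 6) = -3 + (M**2 + 6) = -3 + (6 + M**2) = 3 + M**2)
O = 39204 (O = (-322 + (3 + 11**2))**2 = (-322 + (3 + 121))**2 = (-322 + 124)**2 = (-198)**2 = 39204)
O + sqrt(228860 + (T - 1*(-111944))) = 39204 + sqrt(228860 + (113069 - 1*(-111944))) = 39204 + sqrt(228860 + (113069 + 111944)) = 39204 + sqrt(228860 + 225013) = 39204 + sqrt(453873)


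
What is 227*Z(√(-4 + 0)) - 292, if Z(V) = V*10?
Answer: -292 + 4540*I ≈ -292.0 + 4540.0*I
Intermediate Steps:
Z(V) = 10*V
227*Z(√(-4 + 0)) - 292 = 227*(10*√(-4 + 0)) - 292 = 227*(10*√(-4)) - 292 = 227*(10*(2*I)) - 292 = 227*(20*I) - 292 = 4540*I - 292 = -292 + 4540*I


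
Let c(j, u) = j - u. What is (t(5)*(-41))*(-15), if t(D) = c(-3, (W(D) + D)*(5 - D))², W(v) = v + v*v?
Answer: 5535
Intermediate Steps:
W(v) = v + v²
t(D) = (-3 - (5 - D)*(D + D*(1 + D)))² (t(D) = (-3 - (D*(1 + D) + D)*(5 - D))² = (-3 - (D + D*(1 + D))*(5 - D))² = (-3 - (5 - D)*(D + D*(1 + D)))²)
(t(5)*(-41))*(-15) = ((3 - 1*5³ + 3*5² + 10*5)²*(-41))*(-15) = ((3 - 1*125 + 3*25 + 50)²*(-41))*(-15) = ((3 - 125 + 75 + 50)²*(-41))*(-15) = (3²*(-41))*(-15) = (9*(-41))*(-15) = -369*(-15) = 5535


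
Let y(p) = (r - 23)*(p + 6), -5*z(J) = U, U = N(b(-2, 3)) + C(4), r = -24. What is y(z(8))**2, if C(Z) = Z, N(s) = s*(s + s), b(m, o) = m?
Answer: 715716/25 ≈ 28629.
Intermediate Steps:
N(s) = 2*s**2 (N(s) = s*(2*s) = 2*s**2)
U = 12 (U = 2*(-2)**2 + 4 = 2*4 + 4 = 8 + 4 = 12)
z(J) = -12/5 (z(J) = -1/5*12 = -12/5)
y(p) = -282 - 47*p (y(p) = (-24 - 23)*(p + 6) = -47*(6 + p) = -282 - 47*p)
y(z(8))**2 = (-282 - 47*(-12/5))**2 = (-282 + 564/5)**2 = (-846/5)**2 = 715716/25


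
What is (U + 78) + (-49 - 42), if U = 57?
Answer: 44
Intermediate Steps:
(U + 78) + (-49 - 42) = (57 + 78) + (-49 - 42) = 135 - 91 = 44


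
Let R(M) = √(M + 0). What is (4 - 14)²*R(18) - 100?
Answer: -100 + 300*√2 ≈ 324.26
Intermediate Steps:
R(M) = √M
(4 - 14)²*R(18) - 100 = (4 - 14)²*√18 - 100 = (-10)²*(3*√2) - 100 = 100*(3*√2) - 100 = 300*√2 - 100 = -100 + 300*√2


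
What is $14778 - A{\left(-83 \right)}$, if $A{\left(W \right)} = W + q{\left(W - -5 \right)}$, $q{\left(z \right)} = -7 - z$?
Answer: $14790$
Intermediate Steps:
$A{\left(W \right)} = -12$ ($A{\left(W \right)} = W - \left(7 + 5 + W\right) = W - \left(12 + W\right) = -12$)
$14778 - A{\left(-83 \right)} = 14778 - -12 = 14778 + 12 = 14790$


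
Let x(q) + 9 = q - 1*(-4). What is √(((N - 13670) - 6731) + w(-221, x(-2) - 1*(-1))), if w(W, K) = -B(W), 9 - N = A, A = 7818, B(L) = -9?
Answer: I*√28201 ≈ 167.93*I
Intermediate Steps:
x(q) = -5 + q (x(q) = -9 + (q - 1*(-4)) = -9 + (q + 4) = -9 + (4 + q) = -5 + q)
N = -7809 (N = 9 - 1*7818 = 9 - 7818 = -7809)
w(W, K) = 9 (w(W, K) = -1*(-9) = 9)
√(((N - 13670) - 6731) + w(-221, x(-2) - 1*(-1))) = √(((-7809 - 13670) - 6731) + 9) = √((-21479 - 6731) + 9) = √(-28210 + 9) = √(-28201) = I*√28201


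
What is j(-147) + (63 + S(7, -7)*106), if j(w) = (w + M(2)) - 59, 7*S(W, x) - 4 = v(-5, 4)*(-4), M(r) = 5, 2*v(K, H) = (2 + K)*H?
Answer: 286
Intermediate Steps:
v(K, H) = H*(2 + K)/2 (v(K, H) = ((2 + K)*H)/2 = (H*(2 + K))/2 = H*(2 + K)/2)
S(W, x) = 4 (S(W, x) = 4/7 + (((1/2)*4*(2 - 5))*(-4))/7 = 4/7 + (((1/2)*4*(-3))*(-4))/7 = 4/7 + (-6*(-4))/7 = 4/7 + (1/7)*24 = 4/7 + 24/7 = 4)
j(w) = -54 + w (j(w) = (w + 5) - 59 = (5 + w) - 59 = -54 + w)
j(-147) + (63 + S(7, -7)*106) = (-54 - 147) + (63 + 4*106) = -201 + (63 + 424) = -201 + 487 = 286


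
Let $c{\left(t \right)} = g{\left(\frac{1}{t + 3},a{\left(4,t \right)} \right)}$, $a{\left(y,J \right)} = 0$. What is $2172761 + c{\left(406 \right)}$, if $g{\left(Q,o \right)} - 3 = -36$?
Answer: $2172728$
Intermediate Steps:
$g{\left(Q,o \right)} = -33$ ($g{\left(Q,o \right)} = 3 - 36 = -33$)
$c{\left(t \right)} = -33$
$2172761 + c{\left(406 \right)} = 2172761 - 33 = 2172728$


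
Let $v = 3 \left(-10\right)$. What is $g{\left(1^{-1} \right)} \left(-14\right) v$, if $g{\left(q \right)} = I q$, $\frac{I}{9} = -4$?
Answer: $-15120$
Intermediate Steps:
$v = -30$
$I = -36$ ($I = 9 \left(-4\right) = -36$)
$g{\left(q \right)} = - 36 q$
$g{\left(1^{-1} \right)} \left(-14\right) v = - \frac{36}{1} \left(-14\right) \left(-30\right) = \left(-36\right) 1 \left(-14\right) \left(-30\right) = \left(-36\right) \left(-14\right) \left(-30\right) = 504 \left(-30\right) = -15120$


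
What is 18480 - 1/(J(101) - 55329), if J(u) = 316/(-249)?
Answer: 254603340009/13777237 ≈ 18480.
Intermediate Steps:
J(u) = -316/249 (J(u) = 316*(-1/249) = -316/249)
18480 - 1/(J(101) - 55329) = 18480 - 1/(-316/249 - 55329) = 18480 - 1/(-13777237/249) = 18480 - 1*(-249/13777237) = 18480 + 249/13777237 = 254603340009/13777237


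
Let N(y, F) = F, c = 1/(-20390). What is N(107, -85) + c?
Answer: -1733151/20390 ≈ -85.000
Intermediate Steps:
c = -1/20390 ≈ -4.9044e-5
N(107, -85) + c = -85 - 1/20390 = -1733151/20390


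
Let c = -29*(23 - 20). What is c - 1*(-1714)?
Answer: 1627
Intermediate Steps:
c = -87 (c = -29*3 = -87)
c - 1*(-1714) = -87 - 1*(-1714) = -87 + 1714 = 1627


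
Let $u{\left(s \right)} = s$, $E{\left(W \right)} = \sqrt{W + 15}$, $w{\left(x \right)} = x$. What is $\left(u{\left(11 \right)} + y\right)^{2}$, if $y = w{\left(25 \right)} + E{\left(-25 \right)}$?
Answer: $\left(36 + i \sqrt{10}\right)^{2} \approx 1286.0 + 227.68 i$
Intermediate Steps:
$E{\left(W \right)} = \sqrt{15 + W}$
$y = 25 + i \sqrt{10}$ ($y = 25 + \sqrt{15 - 25} = 25 + \sqrt{-10} = 25 + i \sqrt{10} \approx 25.0 + 3.1623 i$)
$\left(u{\left(11 \right)} + y\right)^{2} = \left(11 + \left(25 + i \sqrt{10}\right)\right)^{2} = \left(36 + i \sqrt{10}\right)^{2}$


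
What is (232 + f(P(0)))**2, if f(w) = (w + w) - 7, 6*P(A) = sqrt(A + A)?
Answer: 50625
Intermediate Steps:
P(A) = sqrt(2)*sqrt(A)/6 (P(A) = sqrt(A + A)/6 = sqrt(2*A)/6 = (sqrt(2)*sqrt(A))/6 = sqrt(2)*sqrt(A)/6)
f(w) = -7 + 2*w (f(w) = 2*w - 7 = -7 + 2*w)
(232 + f(P(0)))**2 = (232 + (-7 + 2*(sqrt(2)*sqrt(0)/6)))**2 = (232 + (-7 + 2*((1/6)*sqrt(2)*0)))**2 = (232 + (-7 + 2*0))**2 = (232 + (-7 + 0))**2 = (232 - 7)**2 = 225**2 = 50625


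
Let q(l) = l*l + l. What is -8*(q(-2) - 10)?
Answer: 64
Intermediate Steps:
q(l) = l + l**2 (q(l) = l**2 + l = l + l**2)
-8*(q(-2) - 10) = -8*(-2*(1 - 2) - 10) = -8*(-2*(-1) - 10) = -8*(2 - 10) = -8*(-8) = 64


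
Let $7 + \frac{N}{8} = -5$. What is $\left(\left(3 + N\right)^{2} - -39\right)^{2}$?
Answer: $75481344$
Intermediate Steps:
$N = -96$ ($N = -56 + 8 \left(-5\right) = -56 - 40 = -96$)
$\left(\left(3 + N\right)^{2} - -39\right)^{2} = \left(\left(3 - 96\right)^{2} - -39\right)^{2} = \left(\left(-93\right)^{2} + 39\right)^{2} = \left(8649 + 39\right)^{2} = 8688^{2} = 75481344$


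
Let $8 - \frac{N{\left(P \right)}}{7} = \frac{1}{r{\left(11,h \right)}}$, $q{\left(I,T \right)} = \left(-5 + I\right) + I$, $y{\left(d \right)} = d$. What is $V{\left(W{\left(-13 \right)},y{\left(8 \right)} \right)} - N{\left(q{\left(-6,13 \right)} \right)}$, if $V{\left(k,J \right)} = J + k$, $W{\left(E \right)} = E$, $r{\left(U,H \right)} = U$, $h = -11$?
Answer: $- \frac{664}{11} \approx -60.364$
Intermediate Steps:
$q{\left(I,T \right)} = -5 + 2 I$
$N{\left(P \right)} = \frac{609}{11}$ ($N{\left(P \right)} = 56 - \frac{7}{11} = \frac{609}{11}$)
$V{\left(W{\left(-13 \right)},y{\left(8 \right)} \right)} - N{\left(q{\left(-6,13 \right)} \right)} = \left(8 - 13\right) - \frac{609}{11} = -5 - \frac{609}{11} = - \frac{664}{11}$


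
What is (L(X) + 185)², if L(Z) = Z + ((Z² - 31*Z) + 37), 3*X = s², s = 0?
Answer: 49284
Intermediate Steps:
X = 0 (X = (⅓)*0² = (⅓)*0 = 0)
L(Z) = 37 + Z² - 30*Z (L(Z) = Z + (37 + Z² - 31*Z) = 37 + Z² - 30*Z)
(L(X) + 185)² = ((37 + 0² - 30*0) + 185)² = ((37 + 0 + 0) + 185)² = (37 + 185)² = 222² = 49284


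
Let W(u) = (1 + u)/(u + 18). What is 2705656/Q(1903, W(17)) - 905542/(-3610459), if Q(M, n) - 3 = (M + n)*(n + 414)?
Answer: 12841878443648578/3489761929692981 ≈ 3.6799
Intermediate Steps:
W(u) = (1 + u)/(18 + u)
Q(M, n) = 3 + (414 + n)*(M + n) (Q(M, n) = 3 + (M + n)*(n + 414) = 3 + (M + n)*(414 + n) = 3 + (414 + n)*(M + n))
2705656/Q(1903, W(17)) - 905542/(-3610459) = 2705656/(3 + ((1 + 17)/(18 + 17))**2 + 414*1903 + 414*((1 + 17)/(18 + 17)) + 1903*((1 + 17)/(18 + 17))) - 905542/(-3610459) = 2705656/(3 + (18/35)**2 + 787842 + 414*(18/35) + 1903*(18/35)) - 905542*(-1/3610459) = 2705656/(3 + ((1/35)*18)**2 + 787842 + 414*((1/35)*18) + 1903*((1/35)*18)) + 905542/3610459 = 2705656/(3 + (18/35)**2 + 787842 + 414*(18/35) + 1903*(18/35)) + 905542/3610459 = 2705656/(3 + 324/1225 + 787842 + 7452/35 + 34254/35) + 905542/3610459 = 2705656/(966570159/1225) + 905542/3610459 = 2705656*(1225/966570159) + 905542/3610459 = 3314428600/966570159 + 905542/3610459 = 12841878443648578/3489761929692981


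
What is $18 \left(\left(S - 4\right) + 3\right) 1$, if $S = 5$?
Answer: $72$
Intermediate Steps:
$18 \left(\left(S - 4\right) + 3\right) 1 = 18 \left(\left(5 - 4\right) + 3\right) 1 = 18 \left(1 + 3\right) 1 = 18 \cdot 4 \cdot 1 = 72 \cdot 1 = 72$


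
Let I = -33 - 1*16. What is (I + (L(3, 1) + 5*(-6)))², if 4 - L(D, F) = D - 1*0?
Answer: 6084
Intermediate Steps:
L(D, F) = 4 - D (L(D, F) = 4 - (D - 1*0) = 4 - (D + 0) = 4 - D)
I = -49 (I = -33 - 16 = -49)
(I + (L(3, 1) + 5*(-6)))² = (-49 + ((4 - 1*3) + 5*(-6)))² = (-49 + ((4 - 3) - 30))² = (-49 + (1 - 30))² = (-49 - 29)² = (-78)² = 6084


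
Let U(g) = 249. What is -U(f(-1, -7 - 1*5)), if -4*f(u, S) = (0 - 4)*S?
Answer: -249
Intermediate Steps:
f(u, S) = S (f(u, S) = -(0 - 4)*S/4 = -(-1)*S = S)
-U(f(-1, -7 - 1*5)) = -1*249 = -249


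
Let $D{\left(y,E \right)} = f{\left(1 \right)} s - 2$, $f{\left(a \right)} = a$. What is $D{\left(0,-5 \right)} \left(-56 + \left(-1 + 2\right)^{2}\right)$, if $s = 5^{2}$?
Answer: $-1265$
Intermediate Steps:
$s = 25$
$D{\left(y,E \right)} = 23$ ($D{\left(y,E \right)} = 1 \cdot 25 - 2 = 25 - 2 = 23$)
$D{\left(0,-5 \right)} \left(-56 + \left(-1 + 2\right)^{2}\right) = 23 \left(-56 + \left(-1 + 2\right)^{2}\right) = 23 \left(-56 + 1^{2}\right) = 23 \left(-56 + 1\right) = 23 \left(-55\right) = -1265$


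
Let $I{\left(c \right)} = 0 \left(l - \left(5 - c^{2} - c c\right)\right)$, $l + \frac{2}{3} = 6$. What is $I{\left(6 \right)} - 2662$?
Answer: $-2662$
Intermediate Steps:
$l = \frac{16}{3}$ ($l = - \frac{2}{3} + 6 = \frac{16}{3} \approx 5.3333$)
$I{\left(c \right)} = 0$ ($I{\left(c \right)} = 0 \left(\frac{16}{3} - \left(5 - c^{2} - c c\right)\right) = 0 \left(\frac{16}{3} + \left(\left(c^{2} + c^{2}\right) - 5\right)\right) = 0 \left(\frac{16}{3} + \left(2 c^{2} - 5\right)\right) = 0 \left(\frac{16}{3} + \left(-5 + 2 c^{2}\right)\right) = 0 \left(\frac{1}{3} + 2 c^{2}\right) = 0$)
$I{\left(6 \right)} - 2662 = 0 - 2662 = -2662$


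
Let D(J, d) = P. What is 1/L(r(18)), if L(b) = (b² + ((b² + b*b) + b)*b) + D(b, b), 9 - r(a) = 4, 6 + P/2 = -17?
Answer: 1/254 ≈ 0.0039370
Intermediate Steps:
P = -46 (P = -12 + 2*(-17) = -12 - 34 = -46)
D(J, d) = -46
r(a) = 5 (r(a) = 9 - 1*4 = 9 - 4 = 5)
L(b) = -46 + b² + b*(b + 2*b²) (L(b) = (b² + ((b² + b*b) + b)*b) - 46 = (b² + ((b² + b²) + b)*b) - 46 = (b² + (2*b² + b)*b) - 46 = (b² + (b + 2*b²)*b) - 46 = (b² + b*(b + 2*b²)) - 46 = -46 + b² + b*(b + 2*b²))
1/L(r(18)) = 1/(-46 + 2*5² + 2*5³) = 1/(-46 + 2*25 + 2*125) = 1/(-46 + 50 + 250) = 1/254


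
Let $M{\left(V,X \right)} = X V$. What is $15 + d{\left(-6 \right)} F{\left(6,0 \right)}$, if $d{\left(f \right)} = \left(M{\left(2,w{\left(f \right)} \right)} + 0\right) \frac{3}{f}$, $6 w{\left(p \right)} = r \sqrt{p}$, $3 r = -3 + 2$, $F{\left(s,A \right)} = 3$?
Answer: $15 + \frac{i \sqrt{6}}{6} \approx 15.0 + 0.40825 i$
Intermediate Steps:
$r = - \frac{1}{3}$ ($r = \frac{-3 + 2}{3} = \frac{1}{3} \left(-1\right) = - \frac{1}{3} \approx -0.33333$)
$w{\left(p \right)} = - \frac{\sqrt{p}}{18}$ ($w{\left(p \right)} = \frac{\left(- \frac{1}{3}\right) \sqrt{p}}{6} = - \frac{\sqrt{p}}{18}$)
$M{\left(V,X \right)} = V X$
$d{\left(f \right)} = - \frac{1}{3 \sqrt{f}}$ ($d{\left(f \right)} = \left(2 \left(- \frac{\sqrt{f}}{18}\right) + 0\right) \frac{3}{f} = \left(- \frac{\sqrt{f}}{9} + 0\right) \frac{3}{f} = - \frac{\sqrt{f}}{9} \frac{3}{f} = - \frac{1}{3 \sqrt{f}}$)
$15 + d{\left(-6 \right)} F{\left(6,0 \right)} = 15 + - \frac{1}{3 i \sqrt{6}} \cdot 3 = 15 + - \frac{\left(- \frac{1}{6}\right) i \sqrt{6}}{3} \cdot 3 = 15 + \frac{i \sqrt{6}}{18} \cdot 3 = 15 + \frac{i \sqrt{6}}{6}$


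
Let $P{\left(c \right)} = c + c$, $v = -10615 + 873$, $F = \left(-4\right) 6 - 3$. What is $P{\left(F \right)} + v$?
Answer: $-9796$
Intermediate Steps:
$F = -27$ ($F = -24 - 3 = -27$)
$v = -9742$
$P{\left(c \right)} = 2 c$
$P{\left(F \right)} + v = 2 \left(-27\right) - 9742 = -54 - 9742 = -9796$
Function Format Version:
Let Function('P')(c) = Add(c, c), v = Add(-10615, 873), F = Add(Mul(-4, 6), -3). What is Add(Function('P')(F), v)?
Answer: -9796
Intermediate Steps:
F = -27 (F = Add(-24, -3) = -27)
v = -9742
Function('P')(c) = Mul(2, c)
Add(Function('P')(F), v) = Add(Mul(2, -27), -9742) = Add(-54, -9742) = -9796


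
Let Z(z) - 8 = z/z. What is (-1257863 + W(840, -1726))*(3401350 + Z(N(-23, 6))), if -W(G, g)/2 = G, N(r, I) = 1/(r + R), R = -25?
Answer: -4284157918937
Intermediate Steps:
N(r, I) = 1/(-25 + r) (N(r, I) = 1/(r - 25) = 1/(-25 + r))
W(G, g) = -2*G
Z(z) = 9 (Z(z) = 8 + z/z = 8 + 1 = 9)
(-1257863 + W(840, -1726))*(3401350 + Z(N(-23, 6))) = (-1257863 - 2*840)*(3401350 + 9) = (-1257863 - 1680)*3401359 = -1259543*3401359 = -4284157918937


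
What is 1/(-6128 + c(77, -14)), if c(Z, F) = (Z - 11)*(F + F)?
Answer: -1/7976 ≈ -0.00012538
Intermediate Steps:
c(Z, F) = 2*F*(-11 + Z) (c(Z, F) = (-11 + Z)*(2*F) = 2*F*(-11 + Z))
1/(-6128 + c(77, -14)) = 1/(-6128 + 2*(-14)*(-11 + 77)) = 1/(-6128 + 2*(-14)*66) = 1/(-6128 - 1848) = 1/(-7976) = -1/7976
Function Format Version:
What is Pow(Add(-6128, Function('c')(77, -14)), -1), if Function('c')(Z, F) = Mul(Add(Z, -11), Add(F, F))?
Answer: Rational(-1, 7976) ≈ -0.00012538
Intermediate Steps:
Function('c')(Z, F) = Mul(2, F, Add(-11, Z)) (Function('c')(Z, F) = Mul(Add(-11, Z), Mul(2, F)) = Mul(2, F, Add(-11, Z)))
Pow(Add(-6128, Function('c')(77, -14)), -1) = Pow(Add(-6128, Mul(2, -14, Add(-11, 77))), -1) = Pow(Add(-6128, Mul(2, -14, 66)), -1) = Pow(Add(-6128, -1848), -1) = Pow(-7976, -1) = Rational(-1, 7976)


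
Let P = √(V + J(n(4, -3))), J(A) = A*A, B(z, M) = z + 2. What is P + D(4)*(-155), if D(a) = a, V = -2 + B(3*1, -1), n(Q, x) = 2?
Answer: -620 + √7 ≈ -617.35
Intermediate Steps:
B(z, M) = 2 + z
J(A) = A²
V = 3 (V = -2 + (2 + 3*1) = -2 + (2 + 3) = -2 + 5 = 3)
P = √7 (P = √(3 + 2²) = √(3 + 4) = √7 ≈ 2.6458)
P + D(4)*(-155) = √7 + 4*(-155) = √7 - 620 = -620 + √7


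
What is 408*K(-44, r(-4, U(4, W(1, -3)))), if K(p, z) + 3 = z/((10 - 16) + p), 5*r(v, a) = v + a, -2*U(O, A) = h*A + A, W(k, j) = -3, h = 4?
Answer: -153714/125 ≈ -1229.7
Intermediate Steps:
U(O, A) = -5*A/2 (U(O, A) = -(4*A + A)/2 = -5*A/2)
r(v, a) = a/5 + v/5 (r(v, a) = (v + a)/5 = (a + v)/5 = a/5 + v/5)
K(p, z) = -3 + z/(-6 + p) (K(p, z) = -3 + z/((10 - 16) + p) = -3 + z/(-6 + p))
408*K(-44, r(-4, U(4, W(1, -3)))) = 408*((18 + ((-5/2*(-3))/5 + (1/5)*(-4)) - 3*(-44))/(-6 - 44)) = 408*((18 + ((1/5)*(15/2) - 4/5) + 132)/(-50)) = 408*(-(18 + (3/2 - 4/5) + 132)/50) = 408*(-(18 + 7/10 + 132)/50) = 408*(-1/50*1507/10) = 408*(-1507/500) = -153714/125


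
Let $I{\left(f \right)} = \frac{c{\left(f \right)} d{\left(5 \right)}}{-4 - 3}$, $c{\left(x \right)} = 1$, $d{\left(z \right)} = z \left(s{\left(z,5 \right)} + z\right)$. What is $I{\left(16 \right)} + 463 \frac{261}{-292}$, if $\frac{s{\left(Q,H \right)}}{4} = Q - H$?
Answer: $- \frac{853201}{2044} \approx -417.42$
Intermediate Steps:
$s{\left(Q,H \right)} = - 4 H + 4 Q$ ($s{\left(Q,H \right)} = 4 \left(Q - H\right) = - 4 H + 4 Q$)
$d{\left(z \right)} = z \left(-20 + 5 z\right)$ ($d{\left(z \right)} = z \left(\left(\left(-4\right) 5 + 4 z\right) + z\right) = z \left(\left(-20 + 4 z\right) + z\right) = z \left(-20 + 5 z\right)$)
$I{\left(f \right)} = - \frac{25}{7}$ ($I{\left(f \right)} = \frac{1 \cdot 5 \cdot 5 \left(-4 + 5\right)}{-4 - 3} = \frac{1 \cdot 5 \cdot 5 \cdot 1}{-7} = 1 \cdot 25 \left(- \frac{1}{7}\right) = 25 \left(- \frac{1}{7}\right) = - \frac{25}{7}$)
$I{\left(16 \right)} + 463 \frac{261}{-292} = - \frac{25}{7} + 463 \frac{261}{-292} = - \frac{25}{7} + 463 \cdot 261 \left(- \frac{1}{292}\right) = - \frac{25}{7} + 463 \left(- \frac{261}{292}\right) = - \frac{25}{7} - \frac{120843}{292} = - \frac{853201}{2044}$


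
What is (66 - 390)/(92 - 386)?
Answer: 54/49 ≈ 1.1020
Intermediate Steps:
(66 - 390)/(92 - 386) = -324/(-294) = -324*(-1/294) = 54/49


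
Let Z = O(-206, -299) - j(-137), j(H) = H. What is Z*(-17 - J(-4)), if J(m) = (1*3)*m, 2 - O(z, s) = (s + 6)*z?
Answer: 301095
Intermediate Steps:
O(z, s) = 2 - z*(6 + s) (O(z, s) = 2 - (s + 6)*z = 2 - (6 + s)*z = 2 - z*(6 + s))
J(m) = 3*m
Z = -60219 (Z = (2 - 6*(-206) - 1*(-299)*(-206)) - 1*(-137) = (2 + 1236 - 61594) + 137 = -60356 + 137 = -60219)
Z*(-17 - J(-4)) = -60219*(-17 - 3*(-4)) = -60219*(-17 - 1*(-12)) = -60219*(-17 + 12) = -60219*(-5) = 301095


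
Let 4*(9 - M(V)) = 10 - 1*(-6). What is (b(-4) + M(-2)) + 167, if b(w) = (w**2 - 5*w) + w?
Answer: 204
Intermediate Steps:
M(V) = 5 (M(V) = 9 - (10 - 1*(-6))/4 = 9 - (10 + 6)/4 = 9 - 1/4*16 = 9 - 4 = 5)
b(w) = w**2 - 4*w
(b(-4) + M(-2)) + 167 = (-4*(-4 - 4) + 5) + 167 = (-4*(-8) + 5) + 167 = (32 + 5) + 167 = 37 + 167 = 204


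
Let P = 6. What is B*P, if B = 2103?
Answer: 12618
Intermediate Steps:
B*P = 2103*6 = 12618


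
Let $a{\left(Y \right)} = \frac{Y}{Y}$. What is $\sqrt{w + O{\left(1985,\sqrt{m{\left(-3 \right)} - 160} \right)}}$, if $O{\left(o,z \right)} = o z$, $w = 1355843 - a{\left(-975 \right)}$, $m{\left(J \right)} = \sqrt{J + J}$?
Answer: $\sqrt{1355842 + 1985 \sqrt{-160 + i \sqrt{6}}} \approx 1164.5 + 10.78 i$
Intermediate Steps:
$a{\left(Y \right)} = 1$
$m{\left(J \right)} = \sqrt{2} \sqrt{J}$ ($m{\left(J \right)} = \sqrt{2 J} = \sqrt{2} \sqrt{J}$)
$w = 1355842$ ($w = 1355843 - 1 = 1355842$)
$\sqrt{w + O{\left(1985,\sqrt{m{\left(-3 \right)} - 160} \right)}} = \sqrt{1355842 + 1985 \sqrt{\sqrt{2} \sqrt{-3} - 160}} = \sqrt{1355842 + 1985 \sqrt{\sqrt{2} i \sqrt{3} - 160}} = \sqrt{1355842 + 1985 \sqrt{i \sqrt{6} - 160}} = \sqrt{1355842 + 1985 \sqrt{-160 + i \sqrt{6}}}$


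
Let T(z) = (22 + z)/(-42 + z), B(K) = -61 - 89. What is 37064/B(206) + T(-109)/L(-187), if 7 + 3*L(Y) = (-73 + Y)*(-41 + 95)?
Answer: -39308189179/159082275 ≈ -247.09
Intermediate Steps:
B(K) = -150
T(z) = (22 + z)/(-42 + z)
L(Y) = -3949/3 + 18*Y (L(Y) = -7/3 + ((-73 + Y)*(-41 + 95))/3 = -7/3 + ((-73 + Y)*54)/3 = -7/3 + (-3942 + 54*Y)/3 = -7/3 + (-1314 + 18*Y) = -3949/3 + 18*Y)
37064/B(206) + T(-109)/L(-187) = 37064/(-150) + ((22 - 109)/(-42 - 109))/(-3949/3 + 18*(-187)) = 37064*(-1/150) + (-87/(-151))/(-3949/3 - 3366) = -18532/75 + (-1/151*(-87))/(-14047/3) = -18532/75 + (87/151)*(-3/14047) = -18532/75 - 261/2121097 = -39308189179/159082275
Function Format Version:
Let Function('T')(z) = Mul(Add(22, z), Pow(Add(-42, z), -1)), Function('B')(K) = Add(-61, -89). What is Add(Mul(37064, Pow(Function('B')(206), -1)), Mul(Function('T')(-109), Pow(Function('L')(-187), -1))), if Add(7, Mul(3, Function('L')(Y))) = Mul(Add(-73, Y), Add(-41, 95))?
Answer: Rational(-39308189179, 159082275) ≈ -247.09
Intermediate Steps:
Function('B')(K) = -150
Function('T')(z) = Mul(Pow(Add(-42, z), -1), Add(22, z))
Function('L')(Y) = Add(Rational(-3949, 3), Mul(18, Y)) (Function('L')(Y) = Add(Rational(-7, 3), Mul(Rational(1, 3), Mul(Add(-73, Y), Add(-41, 95)))) = Add(Rational(-7, 3), Mul(Rational(1, 3), Mul(Add(-73, Y), 54))) = Add(Rational(-7, 3), Mul(Rational(1, 3), Add(-3942, Mul(54, Y)))) = Add(Rational(-7, 3), Add(-1314, Mul(18, Y))) = Add(Rational(-3949, 3), Mul(18, Y)))
Add(Mul(37064, Pow(Function('B')(206), -1)), Mul(Function('T')(-109), Pow(Function('L')(-187), -1))) = Add(Mul(37064, Pow(-150, -1)), Mul(Mul(Pow(Add(-42, -109), -1), Add(22, -109)), Pow(Add(Rational(-3949, 3), Mul(18, -187)), -1))) = Add(Mul(37064, Rational(-1, 150)), Mul(Mul(Pow(-151, -1), -87), Pow(Add(Rational(-3949, 3), -3366), -1))) = Add(Rational(-18532, 75), Mul(Mul(Rational(-1, 151), -87), Pow(Rational(-14047, 3), -1))) = Add(Rational(-18532, 75), Mul(Rational(87, 151), Rational(-3, 14047))) = Add(Rational(-18532, 75), Rational(-261, 2121097)) = Rational(-39308189179, 159082275)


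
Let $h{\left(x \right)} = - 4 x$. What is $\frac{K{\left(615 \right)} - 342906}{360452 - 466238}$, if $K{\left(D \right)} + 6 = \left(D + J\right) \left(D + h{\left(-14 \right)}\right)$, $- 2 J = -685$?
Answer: $- \frac{599141}{211572} \approx -2.8319$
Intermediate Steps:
$J = \frac{685}{2}$ ($J = \left(- \frac{1}{2}\right) \left(-685\right) = \frac{685}{2} \approx 342.5$)
$K{\left(D \right)} = -6 + \left(56 + D\right) \left(\frac{685}{2} + D\right)$ ($K{\left(D \right)} = -6 + \left(D + \frac{685}{2}\right) \left(D - -56\right) = -6 + \left(\frac{685}{2} + D\right) \left(D + 56\right) = -6 + \left(\frac{685}{2} + D\right) \left(56 + D\right) = -6 + \left(56 + D\right) \left(\frac{685}{2} + D\right)$)
$\frac{K{\left(615 \right)} - 342906}{360452 - 466238} = \frac{\left(19174 + 615^{2} + \frac{797}{2} \cdot 615\right) - 342906}{360452 - 466238} = \frac{\left(19174 + 378225 + \frac{490155}{2}\right) - 342906}{-105786} = \left(\frac{1284953}{2} - 342906\right) \left(- \frac{1}{105786}\right) = \frac{599141}{2} \left(- \frac{1}{105786}\right) = - \frac{599141}{211572}$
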